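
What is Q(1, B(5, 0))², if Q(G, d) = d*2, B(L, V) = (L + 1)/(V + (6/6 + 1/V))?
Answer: 0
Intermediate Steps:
B(L, V) = (1 + L)/(1 + V + 1/V) (B(L, V) = (1 + L)/(V + (6*(⅙) + 1/V)) = (1 + L)/(V + (1 + 1/V)) = (1 + L)/(1 + V + 1/V))
Q(G, d) = 2*d
Q(1, B(5, 0))² = (2*(0*(1 + 5)/(1 + 0 + 0²)))² = (2*(0*6/(1 + 0 + 0)))² = (2*(0*6/1))² = (2*(0*1*6))² = (2*0)² = 0² = 0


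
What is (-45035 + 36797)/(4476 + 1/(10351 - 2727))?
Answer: -62806512/34125025 ≈ -1.8405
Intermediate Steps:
(-45035 + 36797)/(4476 + 1/(10351 - 2727)) = -8238/(4476 + 1/7624) = -8238/34125025/7624 = -8238*7624/34125025 = -62806512/34125025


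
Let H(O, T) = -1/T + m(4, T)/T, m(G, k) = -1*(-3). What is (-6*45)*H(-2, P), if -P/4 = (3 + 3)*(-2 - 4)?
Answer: -15/4 ≈ -3.7500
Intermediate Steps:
m(G, k) = 3
P = 144 (P = -4*(3 + 3)*(-2 - 4) = -24*(-6) = -4*(-36) = 144)
H(O, T) = 2/T (H(O, T) = -1/T + 3/T = 2/T)
(-6*45)*H(-2, P) = (-6*45)*(2/144) = -540/144 = -270*1/72 = -15/4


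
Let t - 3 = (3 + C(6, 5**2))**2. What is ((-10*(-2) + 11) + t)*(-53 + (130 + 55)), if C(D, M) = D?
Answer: 15180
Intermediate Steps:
t = 84 (t = 3 + (3 + 6)**2 = 3 + 9**2 = 3 + 81 = 84)
((-10*(-2) + 11) + t)*(-53 + (130 + 55)) = ((-10*(-2) + 11) + 84)*(-53 + (130 + 55)) = ((20 + 11) + 84)*(-53 + 185) = (31 + 84)*132 = 115*132 = 15180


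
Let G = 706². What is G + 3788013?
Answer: 4286449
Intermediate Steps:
G = 498436
G + 3788013 = 498436 + 3788013 = 4286449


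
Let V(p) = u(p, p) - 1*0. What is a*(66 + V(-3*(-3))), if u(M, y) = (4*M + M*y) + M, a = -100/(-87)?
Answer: 6400/29 ≈ 220.69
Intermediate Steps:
a = 100/87 (a = -100*(-1/87) = 100/87 ≈ 1.1494)
u(M, y) = 5*M + M*y
V(p) = p*(5 + p) (V(p) = p*(5 + p) - 1*0 = p*(5 + p) + 0 = p*(5 + p))
a*(66 + V(-3*(-3))) = 100*(66 + (-3*(-3))*(5 - 3*(-3)))/87 = 100*(66 + 9*(5 + 9))/87 = 100*(66 + 9*14)/87 = 100*(66 + 126)/87 = (100/87)*192 = 6400/29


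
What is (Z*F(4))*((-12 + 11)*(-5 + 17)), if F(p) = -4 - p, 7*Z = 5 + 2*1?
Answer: 96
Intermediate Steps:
Z = 1 (Z = (5 + 2*1)/7 = (5 + 2)/7 = (⅐)*7 = 1)
(Z*F(4))*((-12 + 11)*(-5 + 17)) = (1*(-4 - 1*4))*((-12 + 11)*(-5 + 17)) = (1*(-4 - 4))*(-1*12) = (1*(-8))*(-12) = -8*(-12) = 96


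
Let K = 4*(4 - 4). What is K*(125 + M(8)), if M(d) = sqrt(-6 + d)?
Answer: 0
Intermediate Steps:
K = 0 (K = 4*0 = 0)
K*(125 + M(8)) = 0*(125 + sqrt(-6 + 8)) = 0*(125 + sqrt(2)) = 0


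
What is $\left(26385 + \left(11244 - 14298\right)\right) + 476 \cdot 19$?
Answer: $32375$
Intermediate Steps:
$\left(26385 + \left(11244 - 14298\right)\right) + 476 \cdot 19 = \left(26385 + \left(11244 - 14298\right)\right) + 9044 = \left(26385 - 3054\right) + 9044 = 23331 + 9044 = 32375$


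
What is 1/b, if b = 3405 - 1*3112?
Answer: 1/293 ≈ 0.0034130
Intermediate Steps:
b = 293 (b = 3405 - 3112 = 293)
1/b = 1/293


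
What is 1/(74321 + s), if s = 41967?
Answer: 1/116288 ≈ 8.5993e-6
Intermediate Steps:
1/(74321 + s) = 1/(74321 + 41967) = 1/116288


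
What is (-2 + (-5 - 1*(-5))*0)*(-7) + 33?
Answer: 47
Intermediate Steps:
(-2 + (-5 - 1*(-5))*0)*(-7) + 33 = (-2 + (-5 + 5)*0)*(-7) + 33 = (-2 + 0*0)*(-7) + 33 = (-2 + 0)*(-7) + 33 = -2*(-7) + 33 = 14 + 33 = 47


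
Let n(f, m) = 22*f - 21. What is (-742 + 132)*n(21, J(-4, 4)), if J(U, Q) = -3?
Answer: -269010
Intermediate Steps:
n(f, m) = -21 + 22*f
(-742 + 132)*n(21, J(-4, 4)) = (-742 + 132)*(-21 + 22*21) = -610*(-21 + 462) = -610*441 = -269010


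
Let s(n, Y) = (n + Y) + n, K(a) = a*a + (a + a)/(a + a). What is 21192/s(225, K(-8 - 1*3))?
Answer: 5298/143 ≈ 37.049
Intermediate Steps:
K(a) = 1 + a**2 (K(a) = a**2 + (2*a)/((2*a)) = a**2 + (2*a)*(1/(2*a)) = a**2 + 1 = 1 + a**2)
s(n, Y) = Y + 2*n (s(n, Y) = (Y + n) + n = Y + 2*n)
21192/s(225, K(-8 - 1*3)) = 21192/((1 + (-8 - 1*3)**2) + 2*225) = 21192/((1 + (-8 - 3)**2) + 450) = 21192/((1 + (-11)**2) + 450) = 21192/((1 + 121) + 450) = 21192/(122 + 450) = 21192/572 = 21192*(1/572) = 5298/143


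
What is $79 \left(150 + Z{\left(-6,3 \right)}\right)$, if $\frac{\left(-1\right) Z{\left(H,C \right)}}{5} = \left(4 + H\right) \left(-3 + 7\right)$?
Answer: $15010$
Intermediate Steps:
$Z{\left(H,C \right)} = -80 - 20 H$ ($Z{\left(H,C \right)} = - 5 \left(4 + H\right) \left(-3 + 7\right) = - 5 \left(4 + H\right) 4 = - 5 \left(16 + 4 H\right) = -80 - 20 H$)
$79 \left(150 + Z{\left(-6,3 \right)}\right) = 79 \left(150 - -40\right) = 79 \left(150 + \left(-80 + 120\right)\right) = 79 \left(150 + 40\right) = 79 \cdot 190 = 15010$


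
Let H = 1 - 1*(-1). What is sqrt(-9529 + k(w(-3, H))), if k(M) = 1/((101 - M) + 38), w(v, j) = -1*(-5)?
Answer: I*sqrt(171102590)/134 ≈ 97.617*I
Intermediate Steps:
H = 2 (H = 1 + 1 = 2)
w(v, j) = 5
k(M) = 1/(139 - M)
sqrt(-9529 + k(w(-3, H))) = sqrt(-9529 - 1/(-139 + 5)) = sqrt(-9529 - 1/(-134)) = sqrt(-9529 - 1*(-1/134)) = sqrt(-9529 + 1/134) = sqrt(-1276885/134) = I*sqrt(171102590)/134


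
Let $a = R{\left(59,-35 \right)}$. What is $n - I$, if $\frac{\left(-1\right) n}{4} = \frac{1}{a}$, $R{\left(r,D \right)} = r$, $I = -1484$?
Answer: $\frac{87552}{59} \approx 1483.9$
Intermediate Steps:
$a = 59$
$n = - \frac{4}{59} \approx -0.067797$
$n - I = - \frac{4}{59} - -1484 = - \frac{4}{59} + 1484 = \frac{87552}{59}$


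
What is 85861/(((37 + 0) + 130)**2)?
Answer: 85861/27889 ≈ 3.0787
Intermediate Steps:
85861/(((37 + 0) + 130)**2) = 85861/((37 + 130)**2) = 85861/(167**2) = 85861/27889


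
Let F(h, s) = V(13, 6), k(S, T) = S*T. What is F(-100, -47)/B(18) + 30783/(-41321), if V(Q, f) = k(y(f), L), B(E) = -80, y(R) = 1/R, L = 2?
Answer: -7429241/9917040 ≈ -0.74914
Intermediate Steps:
V(Q, f) = 2/f
F(h, s) = 1/3 (F(h, s) = 2/6 = 2*(1/6) = 1/3)
F(-100, -47)/B(18) + 30783/(-41321) = (1/3)/(-80) + 30783/(-41321) = (1/3)*(-1/80) + 30783*(-1/41321) = -1/240 - 30783/41321 = -7429241/9917040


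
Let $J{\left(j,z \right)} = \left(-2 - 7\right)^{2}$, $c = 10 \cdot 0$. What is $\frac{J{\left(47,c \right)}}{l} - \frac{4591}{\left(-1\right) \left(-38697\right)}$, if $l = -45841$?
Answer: $- \frac{213590488}{1773909177} \approx -0.12041$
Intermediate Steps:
$c = 0$
$J{\left(j,z \right)} = 81$ ($J{\left(j,z \right)} = \left(-9\right)^{2} = 81$)
$\frac{J{\left(47,c \right)}}{l} - \frac{4591}{\left(-1\right) \left(-38697\right)} = \frac{81}{-45841} - \frac{4591}{\left(-1\right) \left(-38697\right)} = 81 \left(- \frac{1}{45841}\right) - \frac{4591}{38697} = - \frac{81}{45841} - \frac{4591}{38697} = - \frac{213590488}{1773909177}$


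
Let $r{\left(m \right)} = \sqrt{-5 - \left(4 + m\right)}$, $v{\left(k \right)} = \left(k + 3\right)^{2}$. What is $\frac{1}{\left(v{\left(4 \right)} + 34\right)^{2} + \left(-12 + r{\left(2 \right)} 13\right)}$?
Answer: $\frac{529}{3638076} - \frac{i \sqrt{11}}{3638076} \approx 0.00014541 - 9.1164 \cdot 10^{-7} i$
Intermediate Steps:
$v{\left(k \right)} = \left(3 + k\right)^{2}$
$r{\left(m \right)} = \sqrt{-9 - m}$
$\frac{1}{\left(v{\left(4 \right)} + 34\right)^{2} + \left(-12 + r{\left(2 \right)} 13\right)} = \frac{1}{\left(\left(3 + 4\right)^{2} + 34\right)^{2} - \left(12 - \sqrt{-9 - 2} \cdot 13\right)} = \frac{1}{\left(7^{2} + 34\right)^{2} - \left(12 - \sqrt{-9 - 2} \cdot 13\right)} = \frac{1}{\left(49 + 34\right)^{2} - \left(12 - \sqrt{-11} \cdot 13\right)} = \frac{1}{83^{2} - \left(12 - i \sqrt{11} \cdot 13\right)} = \frac{1}{6889 - \left(12 - 13 i \sqrt{11}\right)} = \frac{1}{6877 + 13 i \sqrt{11}}$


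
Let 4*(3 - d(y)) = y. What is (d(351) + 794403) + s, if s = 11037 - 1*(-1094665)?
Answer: 7600081/4 ≈ 1.9000e+6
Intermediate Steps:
s = 1105702 (s = 11037 + 1094665 = 1105702)
d(y) = 3 - y/4
(d(351) + 794403) + s = ((3 - 1/4*351) + 794403) + 1105702 = ((3 - 351/4) + 794403) + 1105702 = (-339/4 + 794403) + 1105702 = 3177273/4 + 1105702 = 7600081/4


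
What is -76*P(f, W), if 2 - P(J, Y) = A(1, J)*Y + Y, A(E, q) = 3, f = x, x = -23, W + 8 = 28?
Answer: 5928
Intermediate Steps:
W = 20 (W = -8 + 28 = 20)
f = -23
P(J, Y) = 2 - 4*Y (P(J, Y) = 2 - (3*Y + Y) = 2 - 4*Y)
-76*P(f, W) = -76*(2 - 4*20) = -76*(2 - 80) = -76*(-78) = 5928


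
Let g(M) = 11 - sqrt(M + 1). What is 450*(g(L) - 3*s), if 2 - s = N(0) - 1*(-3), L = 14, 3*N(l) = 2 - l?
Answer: 7200 - 450*sqrt(15) ≈ 5457.2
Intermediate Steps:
N(l) = 2/3 - l/3 (N(l) = (2 - l)/3 = 2/3 - l/3)
g(M) = 11 - sqrt(1 + M)
s = -5/3 (s = 2 - ((2/3 - 1/3*0) - 1*(-3)) = 2 - ((2/3 + 0) + 3) = 2 - (2/3 + 3) = 2 - 1*11/3 = 2 - 11/3 = -5/3 ≈ -1.6667)
450*(g(L) - 3*s) = 450*((11 - sqrt(1 + 14)) - 3*(-5/3)) = 450*((11 - sqrt(15)) + 5) = 450*(16 - sqrt(15)) = 7200 - 450*sqrt(15)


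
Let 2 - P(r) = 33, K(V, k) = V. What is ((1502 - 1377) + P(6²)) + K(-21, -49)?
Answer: 73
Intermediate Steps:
P(r) = -31 (P(r) = 2 - 1*33 = 2 - 33 = -31)
((1502 - 1377) + P(6²)) + K(-21, -49) = ((1502 - 1377) - 31) - 21 = (125 - 31) - 21 = 94 - 21 = 73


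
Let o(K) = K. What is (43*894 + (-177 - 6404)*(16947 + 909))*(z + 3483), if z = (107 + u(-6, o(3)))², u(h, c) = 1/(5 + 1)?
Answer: -10549700491213/6 ≈ -1.7583e+12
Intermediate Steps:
u(h, c) = ⅙ (u(h, c) = 1/6 = ⅙)
z = 413449/36 (z = (107 + ⅙)² = (643/6)² = 413449/36 ≈ 11485.)
(43*894 + (-177 - 6404)*(16947 + 909))*(z + 3483) = (43*894 + (-177 - 6404)*(16947 + 909))*(413449/36 + 3483) = (38442 - 6581*17856)*(538837/36) = (38442 - 117510336)*(538837/36) = -117471894*538837/36 = -10549700491213/6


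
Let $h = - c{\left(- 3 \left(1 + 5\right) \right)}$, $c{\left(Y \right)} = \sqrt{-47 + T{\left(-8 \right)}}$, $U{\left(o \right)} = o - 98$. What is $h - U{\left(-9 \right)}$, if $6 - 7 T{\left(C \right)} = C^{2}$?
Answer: $107 - \frac{3 i \sqrt{301}}{7} \approx 107.0 - 7.4354 i$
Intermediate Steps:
$T{\left(C \right)} = \frac{6}{7} - \frac{C^{2}}{7}$
$U{\left(o \right)} = -98 + o$
$c{\left(Y \right)} = \frac{3 i \sqrt{301}}{7}$ ($c{\left(Y \right)} = \sqrt{-47 + \left(\frac{6}{7} - \frac{\left(-8\right)^{2}}{7}\right)} = \sqrt{-47 + \left(\frac{6}{7} - \frac{64}{7}\right)} = \sqrt{-47 - \frac{58}{7}} = \sqrt{- \frac{387}{7}} = \frac{3 i \sqrt{301}}{7}$)
$h = - \frac{3 i \sqrt{301}}{7} \approx - 7.4354 i$
$h - U{\left(-9 \right)} = - \frac{3 i \sqrt{301}}{7} - \left(-98 - 9\right) = - \frac{3 i \sqrt{301}}{7} - -107 = - \frac{3 i \sqrt{301}}{7} + 107 = 107 - \frac{3 i \sqrt{301}}{7}$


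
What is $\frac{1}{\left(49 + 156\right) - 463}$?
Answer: $- \frac{1}{258} \approx -0.003876$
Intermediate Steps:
$\frac{1}{\left(49 + 156\right) - 463} = \frac{1}{205 - 463} = \frac{1}{-258} = - \frac{1}{258}$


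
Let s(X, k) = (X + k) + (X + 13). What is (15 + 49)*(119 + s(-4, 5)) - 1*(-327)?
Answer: 8583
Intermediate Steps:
s(X, k) = 13 + k + 2*X (s(X, k) = (X + k) + (13 + X) = 13 + k + 2*X)
(15 + 49)*(119 + s(-4, 5)) - 1*(-327) = (15 + 49)*(119 + (13 + 5 + 2*(-4))) - 1*(-327) = 64*(119 + (13 + 5 - 8)) + 327 = 64*(119 + 10) + 327 = 64*129 + 327 = 8256 + 327 = 8583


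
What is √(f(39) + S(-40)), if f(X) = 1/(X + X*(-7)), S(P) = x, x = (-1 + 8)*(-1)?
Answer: I*√42614/78 ≈ 2.6466*I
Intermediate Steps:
x = -7 (x = 7*(-1) = -7)
S(P) = -7
f(X) = -1/(6*X) (f(X) = 1/(X - 7*X) = 1/(-6*X) = -1/(6*X))
√(f(39) + S(-40)) = √(-⅙/39 - 7) = √(-⅙*1/39 - 7) = √(-1/234 - 7) = √(-1639/234) = I*√42614/78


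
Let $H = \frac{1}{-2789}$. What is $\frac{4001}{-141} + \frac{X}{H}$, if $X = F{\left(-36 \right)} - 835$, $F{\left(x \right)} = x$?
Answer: $\frac{342515878}{141} \approx 2.4292 \cdot 10^{6}$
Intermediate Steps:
$H = - \frac{1}{2789} \approx -0.00035855$
$X = -871$ ($X = -36 - 835 = -871$)
$\frac{4001}{-141} + \frac{X}{H} = \frac{4001}{-141} - \frac{871}{- \frac{1}{2789}} = 4001 \left(- \frac{1}{141}\right) - -2429219 = - \frac{4001}{141} + 2429219 = \frac{342515878}{141}$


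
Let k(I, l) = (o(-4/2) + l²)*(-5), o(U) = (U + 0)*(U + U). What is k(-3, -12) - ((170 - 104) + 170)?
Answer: -996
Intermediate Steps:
o(U) = 2*U² (o(U) = U*(2*U) = 2*U²)
k(I, l) = -40 - 5*l² (k(I, l) = (2*(-4/2)² + l²)*(-5) = (2*(-4*½)² + l²)*(-5) = (2*(-2)² + l²)*(-5) = (2*4 + l²)*(-5) = (8 + l²)*(-5) = -40 - 5*l²)
k(-3, -12) - ((170 - 104) + 170) = (-40 - 5*(-12)²) - ((170 - 104) + 170) = (-40 - 5*144) - (66 + 170) = (-40 - 720) - 1*236 = -760 - 236 = -996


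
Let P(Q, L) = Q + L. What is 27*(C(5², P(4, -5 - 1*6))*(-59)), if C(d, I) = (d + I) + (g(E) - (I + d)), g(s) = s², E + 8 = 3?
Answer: -39825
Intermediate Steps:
E = -5 (E = -8 + 3 = -5)
P(Q, L) = L + Q
C(d, I) = 25 (C(d, I) = (d + I) + ((-5)² - (I + d)) = (I + d) + (25 + (-I - d)) = (I + d) + (25 - I - d) = 25)
27*(C(5², P(4, -5 - 1*6))*(-59)) = 27*(25*(-59)) = 27*(-1475) = -39825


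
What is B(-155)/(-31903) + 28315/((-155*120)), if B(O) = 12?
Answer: -180711329/118679160 ≈ -1.5227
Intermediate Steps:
B(-155)/(-31903) + 28315/((-155*120)) = 12/(-31903) + 28315/((-155*120)) = 12*(-1/31903) + 28315/(-18600) = -12/31903 + 28315*(-1/18600) = -12/31903 - 5663/3720 = -180711329/118679160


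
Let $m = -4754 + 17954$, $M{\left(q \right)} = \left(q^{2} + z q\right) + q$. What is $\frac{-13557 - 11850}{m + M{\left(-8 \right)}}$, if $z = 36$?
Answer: $- \frac{25407}{12968} \approx -1.9592$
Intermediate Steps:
$M{\left(q \right)} = q^{2} + 37 q$ ($M{\left(q \right)} = \left(q^{2} + 36 q\right) + q = q^{2} + 37 q$)
$m = 13200$
$\frac{-13557 - 11850}{m + M{\left(-8 \right)}} = \frac{-13557 - 11850}{13200 - 8 \left(37 - 8\right)} = - \frac{25407}{13200 - 232} = - \frac{25407}{12968}$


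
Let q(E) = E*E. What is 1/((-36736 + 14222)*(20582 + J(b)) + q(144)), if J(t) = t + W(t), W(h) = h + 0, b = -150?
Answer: -1/456608212 ≈ -2.1901e-9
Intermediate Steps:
W(h) = h
J(t) = 2*t (J(t) = t + t = 2*t)
q(E) = E²
1/((-36736 + 14222)*(20582 + J(b)) + q(144)) = 1/((-36736 + 14222)*(20582 + 2*(-150)) + 144²) = 1/(-22514*(20582 - 300) + 20736) = 1/(-22514*20282 + 20736) = 1/(-456628948 + 20736) = 1/(-456608212) = -1/456608212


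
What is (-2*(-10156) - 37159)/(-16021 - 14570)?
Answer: 16847/30591 ≈ 0.55072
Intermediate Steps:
(-2*(-10156) - 37159)/(-16021 - 14570) = (20312 - 37159)/(-30591) = -16847*(-1/30591) = 16847/30591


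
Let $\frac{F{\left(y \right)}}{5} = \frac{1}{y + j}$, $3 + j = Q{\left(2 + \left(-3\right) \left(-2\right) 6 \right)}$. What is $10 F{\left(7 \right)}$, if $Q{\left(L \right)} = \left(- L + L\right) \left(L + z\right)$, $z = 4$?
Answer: $\frac{25}{2} \approx 12.5$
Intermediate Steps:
$Q{\left(L \right)} = 0$ ($Q{\left(L \right)} = \left(- L + L\right) \left(L + 4\right) = 0 \left(4 + L\right) = 0$)
$j = -3$ ($j = -3 + 0 = -3$)
$F{\left(y \right)} = \frac{5}{-3 + y}$ ($F{\left(y \right)} = \frac{5}{y - 3} = \frac{5}{-3 + y}$)
$10 F{\left(7 \right)} = 10 \frac{5}{-3 + 7} = 10 \cdot \frac{5}{4} = \frac{25}{2}$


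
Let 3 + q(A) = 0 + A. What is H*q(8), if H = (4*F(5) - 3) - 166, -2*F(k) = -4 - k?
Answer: -755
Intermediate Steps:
F(k) = 2 + k/2 (F(k) = -(-4 - k)/2 = 2 + k/2)
q(A) = -3 + A (q(A) = -3 + (0 + A) = -3 + A)
H = -151 (H = (4*(2 + (½)*5) - 3) - 166 = (4*(2 + 5/2) - 3) - 166 = (4*(9/2) - 3) - 166 = (18 - 3) - 166 = 15 - 166 = -151)
H*q(8) = -151*(-3 + 8) = -151*5 = -755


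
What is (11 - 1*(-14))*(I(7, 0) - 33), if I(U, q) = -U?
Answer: -1000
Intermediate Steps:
(11 - 1*(-14))*(I(7, 0) - 33) = (11 - 1*(-14))*(-1*7 - 33) = (11 + 14)*(-7 - 33) = 25*(-40) = -1000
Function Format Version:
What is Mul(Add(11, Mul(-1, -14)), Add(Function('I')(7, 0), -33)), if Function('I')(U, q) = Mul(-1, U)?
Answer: -1000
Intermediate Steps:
Mul(Add(11, Mul(-1, -14)), Add(Function('I')(7, 0), -33)) = Mul(Add(11, Mul(-1, -14)), Add(Mul(-1, 7), -33)) = Mul(Add(11, 14), Add(-7, -33)) = Mul(25, -40) = -1000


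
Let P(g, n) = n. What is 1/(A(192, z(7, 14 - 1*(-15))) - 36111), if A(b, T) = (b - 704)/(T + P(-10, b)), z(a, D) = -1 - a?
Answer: -23/830617 ≈ -2.7690e-5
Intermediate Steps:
A(b, T) = (-704 + b)/(T + b) (A(b, T) = (b - 704)/(T + b) = (-704 + b)/(T + b))
1/(A(192, z(7, 14 - 1*(-15))) - 36111) = 1/((-704 + 192)/((-1 - 1*7) + 192) - 36111) = 1/(-512/((-1 - 7) + 192) - 36111) = 1/(-512/(-8 + 192) - 36111) = 1/(-512/184 - 36111) = 1/((1/184)*(-512) - 36111) = 1/(-64/23 - 36111) = 1/(-830617/23) = -23/830617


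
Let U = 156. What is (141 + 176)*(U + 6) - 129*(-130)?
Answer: 68124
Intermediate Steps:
(141 + 176)*(U + 6) - 129*(-130) = (141 + 176)*(156 + 6) - 129*(-130) = 317*162 + 16770 = 51354 + 16770 = 68124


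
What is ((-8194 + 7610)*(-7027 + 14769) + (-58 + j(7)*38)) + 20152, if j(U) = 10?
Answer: -4500854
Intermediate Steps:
((-8194 + 7610)*(-7027 + 14769) + (-58 + j(7)*38)) + 20152 = ((-8194 + 7610)*(-7027 + 14769) + (-58 + 10*38)) + 20152 = (-584*7742 + (-58 + 380)) + 20152 = (-4521328 + 322) + 20152 = -4521006 + 20152 = -4500854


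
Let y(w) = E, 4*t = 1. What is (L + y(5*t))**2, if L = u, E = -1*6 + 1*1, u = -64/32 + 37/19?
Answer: 9216/361 ≈ 25.529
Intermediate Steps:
t = 1/4 (t = (1/4)*1 = 1/4 ≈ 0.25000)
u = -1/19 (u = -64*1/32 + 37*(1/19) = -2 + 37/19 = -1/19 ≈ -0.052632)
E = -5 (E = -6 + 1 = -5)
L = -1/19 ≈ -0.052632
y(w) = -5
(L + y(5*t))**2 = (-1/19 - 5)**2 = (-96/19)**2 = 9216/361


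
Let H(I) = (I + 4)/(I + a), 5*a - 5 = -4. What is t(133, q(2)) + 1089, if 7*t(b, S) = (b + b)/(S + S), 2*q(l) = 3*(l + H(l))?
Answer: 85151/78 ≈ 1091.7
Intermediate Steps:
a = 1/5 (a = 1 + (1/5)*(-4) = 1 - 4/5 = 1/5 ≈ 0.20000)
H(I) = (4 + I)/(1/5 + I) (H(I) = (I + 4)/(I + 1/5) = (4 + I)/(1/5 + I))
q(l) = 3*l/2 + 15*(4 + l)/(2*(1 + 5*l)) (q(l) = (3*(l + 5*(4 + l)/(1 + 5*l)))/2 = (3*l + 15*(4 + l)/(1 + 5*l))/2 = 3*l/2 + 15*(4 + l)/(2*(1 + 5*l)))
t(b, S) = b/(7*S) (t(b, S) = ((b + b)/(S + S))/7 = ((2*b)/((2*S)))/7 = ((2*b)*(1/(2*S)))/7 = (b/S)/7 = b/(7*S))
t(133, q(2)) + 1089 = (1/7)*133/(3*(20 + 5*2**2 + 6*2)/(2*(1 + 5*2))) + 1089 = (1/7)*133/(3*(20 + 5*4 + 12)/(2*(1 + 10))) + 1089 = (1/7)*133/((3/2)*(20 + 20 + 12)/11) + 1089 = (1/7)*133/((3/2)*(1/11)*52) + 1089 = (1/7)*133/(78/11) + 1089 = (1/7)*133*(11/78) + 1089 = 209/78 + 1089 = 85151/78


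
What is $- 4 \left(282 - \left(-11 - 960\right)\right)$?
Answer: $-5012$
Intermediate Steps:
$- 4 \left(282 - \left(-11 - 960\right)\right) = - 4 \left(282 - -971\right) = - 4 \left(282 + 971\right) = \left(-4\right) 1253 = -5012$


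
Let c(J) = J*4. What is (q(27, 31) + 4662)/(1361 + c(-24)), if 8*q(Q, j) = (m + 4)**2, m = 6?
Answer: 9349/2530 ≈ 3.6953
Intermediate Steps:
c(J) = 4*J
q(Q, j) = 25/2 (q(Q, j) = (6 + 4)**2/8 = (1/8)*10**2 = (1/8)*100 = 25/2)
(q(27, 31) + 4662)/(1361 + c(-24)) = (25/2 + 4662)/(1361 + 4*(-24)) = 9349/(2*(1361 - 96)) = (9349/2)/1265 = (9349/2)*(1/1265) = 9349/2530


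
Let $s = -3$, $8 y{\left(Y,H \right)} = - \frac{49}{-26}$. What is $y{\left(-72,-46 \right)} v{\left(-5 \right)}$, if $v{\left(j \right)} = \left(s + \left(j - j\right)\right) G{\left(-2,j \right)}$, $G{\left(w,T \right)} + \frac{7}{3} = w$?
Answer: $\frac{49}{16} \approx 3.0625$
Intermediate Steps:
$y{\left(Y,H \right)} = \frac{49}{208}$ ($y{\left(Y,H \right)} = \frac{\left(-49\right) \frac{1}{-26}}{8} = \frac{\left(-49\right) \left(- \frac{1}{26}\right)}{8} = \frac{1}{8} \cdot \frac{49}{26} = \frac{49}{208}$)
$G{\left(w,T \right)} = - \frac{7}{3} + w$
$v{\left(j \right)} = 13$ ($v{\left(j \right)} = \left(-3 + \left(j - j\right)\right) \left(- \frac{7}{3} - 2\right) = \left(-3 + 0\right) \left(- \frac{13}{3}\right) = \left(-3\right) \left(- \frac{13}{3}\right) = 13$)
$y{\left(-72,-46 \right)} v{\left(-5 \right)} = \frac{49}{208} \cdot 13 = \frac{49}{16}$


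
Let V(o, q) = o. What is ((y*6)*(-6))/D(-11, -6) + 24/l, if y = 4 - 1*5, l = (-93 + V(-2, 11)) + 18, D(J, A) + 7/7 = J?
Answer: -255/77 ≈ -3.3117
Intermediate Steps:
D(J, A) = -1 + J
l = -77 (l = (-93 - 2) + 18 = -95 + 18 = -77)
y = -1 (y = 4 - 5 = -1)
((y*6)*(-6))/D(-11, -6) + 24/l = (-1*6*(-6))/(-1 - 11) + 24/(-77) = -6*(-6)/(-12) + 24*(-1/77) = 36*(-1/12) - 24/77 = -3 - 24/77 = -255/77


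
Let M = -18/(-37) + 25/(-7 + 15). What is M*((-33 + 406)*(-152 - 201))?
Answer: -140754161/296 ≈ -4.7552e+5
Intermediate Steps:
M = 1069/296 (M = -18*(-1/37) + 25/8 = 18/37 + 25*(⅛) = 18/37 + 25/8 = 1069/296 ≈ 3.6115)
M*((-33 + 406)*(-152 - 201)) = 1069*((-33 + 406)*(-152 - 201))/296 = 1069*(373*(-353))/296 = (1069/296)*(-131669) = -140754161/296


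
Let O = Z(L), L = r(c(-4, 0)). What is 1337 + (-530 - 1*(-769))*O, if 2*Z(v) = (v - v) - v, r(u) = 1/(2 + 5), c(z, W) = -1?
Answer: 18479/14 ≈ 1319.9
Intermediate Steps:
r(u) = 1/7
L = 1/7 ≈ 0.14286
Z(v) = -v/2 (Z(v) = ((v - v) - v)/2 = (0 - v)/2 = (-v)/2 = -v/2)
O = -1/14 (O = -1/2*1/7 = -1/14 ≈ -0.071429)
1337 + (-530 - 1*(-769))*O = 1337 + (-530 - 1*(-769))*(-1/14) = 1337 + (-530 + 769)*(-1/14) = 1337 + 239*(-1/14) = 1337 - 239/14 = 18479/14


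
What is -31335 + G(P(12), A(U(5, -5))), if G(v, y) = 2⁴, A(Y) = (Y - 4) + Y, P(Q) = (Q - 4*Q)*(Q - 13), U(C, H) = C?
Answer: -31319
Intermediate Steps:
P(Q) = -3*Q*(-13 + Q) (P(Q) = (-3*Q)*(-13 + Q) = -3*Q*(-13 + Q))
A(Y) = -4 + 2*Y (A(Y) = (-4 + Y) + Y = -4 + 2*Y)
G(v, y) = 16
-31335 + G(P(12), A(U(5, -5))) = -31335 + 16 = -31319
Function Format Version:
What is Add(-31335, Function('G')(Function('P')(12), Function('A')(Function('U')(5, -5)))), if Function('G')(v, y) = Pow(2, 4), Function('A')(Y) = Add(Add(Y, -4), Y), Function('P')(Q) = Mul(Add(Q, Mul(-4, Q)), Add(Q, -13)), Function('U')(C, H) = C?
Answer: -31319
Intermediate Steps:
Function('P')(Q) = Mul(-3, Q, Add(-13, Q)) (Function('P')(Q) = Mul(Mul(-3, Q), Add(-13, Q)) = Mul(-3, Q, Add(-13, Q)))
Function('A')(Y) = Add(-4, Mul(2, Y)) (Function('A')(Y) = Add(Add(-4, Y), Y) = Add(-4, Mul(2, Y)))
Function('G')(v, y) = 16
Add(-31335, Function('G')(Function('P')(12), Function('A')(Function('U')(5, -5)))) = Add(-31335, 16) = -31319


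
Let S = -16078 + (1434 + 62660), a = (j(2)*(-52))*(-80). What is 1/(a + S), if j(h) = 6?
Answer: 1/72976 ≈ 1.3703e-5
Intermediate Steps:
a = 24960 (a = (6*(-52))*(-80) = -312*(-80) = 24960)
S = 48016 (S = -16078 + 64094 = 48016)
1/(a + S) = 1/(24960 + 48016) = 1/72976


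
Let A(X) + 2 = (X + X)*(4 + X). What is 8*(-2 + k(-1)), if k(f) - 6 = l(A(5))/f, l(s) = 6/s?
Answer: 346/11 ≈ 31.455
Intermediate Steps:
A(X) = -2 + 2*X*(4 + X) (A(X) = -2 + (X + X)*(4 + X) = -2 + (2*X)*(4 + X) = -2 + 2*X*(4 + X))
k(f) = 6 + 3/(44*f) (k(f) = 6 + (6/(-2 + 2*5**2 + 8*5))/f = 6 + (6/(-2 + 2*25 + 40))/f = 6 + (6/(-2 + 50 + 40))/f = 6 + (6/88)/f = 6 + (6*(1/88))/f = 6 + 3/(44*f))
8*(-2 + k(-1)) = 8*(-2 + (6 + (3/44)/(-1))) = 8*(-2 + (6 + (3/44)*(-1))) = 8*(-2 + (6 - 3/44)) = 8*(-2 + 261/44) = 8*(173/44) = 346/11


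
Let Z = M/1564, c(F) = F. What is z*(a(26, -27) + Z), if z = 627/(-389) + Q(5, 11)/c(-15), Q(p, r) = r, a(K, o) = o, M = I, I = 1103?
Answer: 28137725/456297 ≈ 61.665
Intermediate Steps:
M = 1103
Z = 1103/1564 ≈ 0.70524
z = -13684/5835 (z = 627/(-389) + 11/(-15) = 627*(-1/389) + 11*(-1/15) = -627/389 - 11/15 = -13684/5835 ≈ -2.3452)
z*(a(26, -27) + Z) = -13684*(-27 + 1103/1564)/5835 = -13684/5835*(-41125/1564) = 28137725/456297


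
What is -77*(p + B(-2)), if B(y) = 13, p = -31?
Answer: 1386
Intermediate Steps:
-77*(p + B(-2)) = -77*(-31 + 13) = -77*(-18) = 1386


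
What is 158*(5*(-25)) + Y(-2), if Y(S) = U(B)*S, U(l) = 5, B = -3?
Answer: -19760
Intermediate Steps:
Y(S) = 5*S
158*(5*(-25)) + Y(-2) = 158*(5*(-25)) + 5*(-2) = 158*(-125) - 10 = -19750 - 10 = -19760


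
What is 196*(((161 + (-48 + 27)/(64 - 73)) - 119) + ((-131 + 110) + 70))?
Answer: 54880/3 ≈ 18293.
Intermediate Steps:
196*(((161 + (-48 + 27)/(64 - 73)) - 119) + ((-131 + 110) + 70)) = 196*(((161 - 21/(-9)) - 119) + (-21 + 70)) = 196*(((161 - 21*(-⅑)) - 119) + 49) = 196*(((161 + 7/3) - 119) + 49) = 196*((490/3 - 119) + 49) = 196*(133/3 + 49) = 196*(280/3) = 54880/3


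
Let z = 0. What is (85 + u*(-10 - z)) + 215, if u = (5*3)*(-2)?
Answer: 600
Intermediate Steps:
u = -30 (u = 15*(-2) = -30)
(85 + u*(-10 - z)) + 215 = (85 - 30*(-10 - 1*0)) + 215 = (85 - 30*(-10 + 0)) + 215 = (85 - 30*(-10)) + 215 = (85 + 300) + 215 = 385 + 215 = 600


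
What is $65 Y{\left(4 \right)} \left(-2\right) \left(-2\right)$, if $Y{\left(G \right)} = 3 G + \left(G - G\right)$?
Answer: $3120$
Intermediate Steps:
$Y{\left(G \right)} = 3 G$ ($Y{\left(G \right)} = 3 G + 0 = 3 G$)
$65 Y{\left(4 \right)} \left(-2\right) \left(-2\right) = 65 \cdot 3 \cdot 4 \left(-2\right) \left(-2\right) = 65 \cdot 12 \left(-2\right) \left(-2\right) = 65 \left(-24\right) \left(-2\right) = \left(-1560\right) \left(-2\right) = 3120$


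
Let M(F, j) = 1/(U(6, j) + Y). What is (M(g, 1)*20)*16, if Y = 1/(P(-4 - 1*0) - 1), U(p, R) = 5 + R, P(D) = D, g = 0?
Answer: 1600/29 ≈ 55.172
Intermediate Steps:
Y = -1/5 (Y = 1/((-4 - 1*0) - 1) = 1/((-4 + 0) - 1) = 1/(-4 - 1) = 1/(-5) = -1/5 ≈ -0.20000)
M(F, j) = 1/(24/5 + j) (M(F, j) = 1/((5 + j) - 1/5) = 1/(24/5 + j))
(M(g, 1)*20)*16 = ((5/(24 + 5*1))*20)*16 = ((5/(24 + 5))*20)*16 = ((5/29)*20)*16 = (100/29)*16 = 1600/29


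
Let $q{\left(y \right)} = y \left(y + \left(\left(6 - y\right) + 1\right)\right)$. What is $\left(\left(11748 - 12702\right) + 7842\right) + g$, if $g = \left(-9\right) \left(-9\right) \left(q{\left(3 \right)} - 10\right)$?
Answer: $7779$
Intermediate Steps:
$q{\left(y \right)} = 7 y$ ($q{\left(y \right)} = y \left(y - \left(-7 + y\right)\right) = y 7 = 7 y$)
$g = 891$ ($g = \left(-9\right) \left(-9\right) \left(7 \cdot 3 - 10\right) = 81 \left(21 - 10\right) = 81 \cdot 11 = 891$)
$\left(\left(11748 - 12702\right) + 7842\right) + g = \left(\left(11748 - 12702\right) + 7842\right) + 891 = \left(-954 + 7842\right) + 891 = 6888 + 891 = 7779$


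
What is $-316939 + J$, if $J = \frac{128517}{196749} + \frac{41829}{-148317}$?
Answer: $- \frac{1027628478701291}{3242357937} \approx -3.1694 \cdot 10^{5}$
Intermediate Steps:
$J = \frac{1203493552}{3242357937}$ ($J = 128517 \cdot \frac{1}{196749} + 41829 \left(- \frac{1}{148317}\right) = \frac{42839}{65583} - \frac{13943}{49439} = \frac{1203493552}{3242357937} \approx 0.37118$)
$-316939 + J = -316939 + \frac{1203493552}{3242357937} = - \frac{1027628478701291}{3242357937}$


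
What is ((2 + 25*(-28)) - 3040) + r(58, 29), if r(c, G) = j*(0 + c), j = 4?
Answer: -3506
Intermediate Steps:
r(c, G) = 4*c (r(c, G) = 4*(0 + c) = 4*c)
((2 + 25*(-28)) - 3040) + r(58, 29) = ((2 + 25*(-28)) - 3040) + 4*58 = ((2 - 700) - 3040) + 232 = (-698 - 3040) + 232 = -3738 + 232 = -3506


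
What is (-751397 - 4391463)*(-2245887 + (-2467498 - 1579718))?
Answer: 32364547694580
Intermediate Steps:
(-751397 - 4391463)*(-2245887 + (-2467498 - 1579718)) = -5142860*(-2245887 - 4047216) = -5142860*(-6293103) = 32364547694580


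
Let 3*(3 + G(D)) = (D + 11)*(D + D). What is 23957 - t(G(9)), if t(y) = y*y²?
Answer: -1577656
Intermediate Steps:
G(D) = -3 + 2*D*(11 + D)/3 (G(D) = -3 + ((D + 11)*(D + D))/3 = -3 + ((11 + D)*(2*D))/3 = -3 + (2*D*(11 + D))/3 = -3 + 2*D*(11 + D)/3)
t(y) = y³
23957 - t(G(9)) = 23957 - (-3 + (⅔)*9² + (22/3)*9)³ = 23957 - (-3 + (⅔)*81 + 66)³ = 23957 - (-3 + 54 + 66)³ = 23957 - 1*117³ = 23957 - 1*1601613 = 23957 - 1601613 = -1577656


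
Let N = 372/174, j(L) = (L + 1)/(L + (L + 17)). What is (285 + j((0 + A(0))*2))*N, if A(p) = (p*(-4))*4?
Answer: 300452/493 ≈ 609.44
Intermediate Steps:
A(p) = -16*p (A(p) = -4*p*4 = -16*p)
j(L) = (1 + L)/(17 + 2*L) (j(L) = (1 + L)/(L + (17 + L)) = (1 + L)/(17 + 2*L))
N = 62/29 (N = 372*(1/174) = 62/29 ≈ 2.1379)
(285 + j((0 + A(0))*2))*N = (285 + (1 + (0 - 16*0)*2)/(17 + 2*((0 - 16*0)*2)))*(62/29) = (285 + (1 + (0 + 0)*2)/(17 + 2*((0 + 0)*2)))*(62/29) = (285 + (1 + 0*2)/(17 + 2*(0*2)))*(62/29) = (285 + (1 + 0)/(17 + 2*0))*(62/29) = (285 + 1/(17 + 0))*(62/29) = (285 + 1/17)*(62/29) = (4846/17)*(62/29) = 300452/493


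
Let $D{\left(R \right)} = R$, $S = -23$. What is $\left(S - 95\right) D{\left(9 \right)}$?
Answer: $-1062$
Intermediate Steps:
$\left(S - 95\right) D{\left(9 \right)} = \left(-23 - 95\right) 9 = \left(-118\right) 9 = -1062$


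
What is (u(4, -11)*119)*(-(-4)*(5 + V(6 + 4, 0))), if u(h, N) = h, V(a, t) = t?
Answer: 9520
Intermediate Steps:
(u(4, -11)*119)*(-(-4)*(5 + V(6 + 4, 0))) = (4*119)*(-(-4)*(5 + 0)) = 476*(-(-4)*5) = 476*(-1*(-20)) = 476*20 = 9520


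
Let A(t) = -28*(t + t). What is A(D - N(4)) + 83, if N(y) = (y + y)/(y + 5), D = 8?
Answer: -2837/9 ≈ -315.22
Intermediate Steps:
N(y) = 2*y/(5 + y) (N(y) = (2*y)/(5 + y) = 2*y/(5 + y))
A(t) = -56*t
A(D - N(4)) + 83 = -56*(8 - 2*4/(5 + 4)) + 83 = -56*(8 - 2*4/9) + 83 = -56*(8 - 1*8/9) + 83 = -56*(8 - 8/9) + 83 = -56*64/9 + 83 = -3584/9 + 83 = -2837/9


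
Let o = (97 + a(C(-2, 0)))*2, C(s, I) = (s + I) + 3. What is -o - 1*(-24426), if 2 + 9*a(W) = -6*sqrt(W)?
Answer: 218104/9 ≈ 24234.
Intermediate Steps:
C(s, I) = 3 + I + s (C(s, I) = (I + s) + 3 = 3 + I + s)
a(W) = -2/9 - 2*sqrt(W)/3 (a(W) = -2/9 + (-6*sqrt(W))/9 = -2/9 - 2*sqrt(W)/3)
o = 1730/9 (o = (97 + (-2/9 - 2*sqrt(3 + 0 - 2)/3))*2 = (97 + (-2/9 - 2*sqrt(1)/3))*2 = (97 + (-2/9 - 2/3*1))*2 = (97 + (-2/9 - 2/3))*2 = (97 - 8/9)*2 = (865/9)*2 = 1730/9 ≈ 192.22)
-o - 1*(-24426) = -1*1730/9 - 1*(-24426) = -1730/9 + 24426 = 218104/9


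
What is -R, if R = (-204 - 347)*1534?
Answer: 845234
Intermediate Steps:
R = -845234 (R = -551*1534 = -845234)
-R = -1*(-845234) = 845234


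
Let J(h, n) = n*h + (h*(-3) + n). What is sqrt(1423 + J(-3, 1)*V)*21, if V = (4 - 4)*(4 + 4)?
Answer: 21*sqrt(1423) ≈ 792.18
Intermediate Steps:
V = 0 (V = 0*8 = 0)
J(h, n) = n - 3*h + h*n (J(h, n) = h*n + (-3*h + n) = h*n + (n - 3*h) = n - 3*h + h*n)
sqrt(1423 + J(-3, 1)*V)*21 = sqrt(1423 + (1 - 3*(-3) - 3*1)*0)*21 = sqrt(1423 + (1 + 9 - 3)*0)*21 = sqrt(1423 + 7*0)*21 = sqrt(1423 + 0)*21 = sqrt(1423)*21 = 21*sqrt(1423)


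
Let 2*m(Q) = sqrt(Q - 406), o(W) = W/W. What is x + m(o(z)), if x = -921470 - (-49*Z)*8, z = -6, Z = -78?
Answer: -952046 + 9*I*sqrt(5)/2 ≈ -9.5205e+5 + 10.062*I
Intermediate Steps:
o(W) = 1
m(Q) = sqrt(-406 + Q)/2 (m(Q) = sqrt(Q - 406)/2 = sqrt(-406 + Q)/2)
x = -952046 (x = -921470 - (-49*(-78))*8 = -921470 - 3822*8 = -921470 - 1*30576 = -921470 - 30576 = -952046)
x + m(o(z)) = -952046 + sqrt(-406 + 1)/2 = -952046 + sqrt(-405)/2 = -952046 + (9*I*sqrt(5))/2 = -952046 + 9*I*sqrt(5)/2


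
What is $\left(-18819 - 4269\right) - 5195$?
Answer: $-28283$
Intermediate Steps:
$\left(-18819 - 4269\right) - 5195 = -23088 - 5195 = -28283$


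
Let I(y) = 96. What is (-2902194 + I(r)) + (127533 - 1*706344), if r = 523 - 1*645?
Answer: -3480909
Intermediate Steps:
r = -122 (r = 523 - 645 = -122)
(-2902194 + I(r)) + (127533 - 1*706344) = (-2902194 + 96) + (127533 - 1*706344) = -2902098 + (127533 - 706344) = -2902098 - 578811 = -3480909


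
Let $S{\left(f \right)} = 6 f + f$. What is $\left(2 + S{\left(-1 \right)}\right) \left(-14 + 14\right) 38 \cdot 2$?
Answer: $0$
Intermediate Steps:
$S{\left(f \right)} = 7 f$
$\left(2 + S{\left(-1 \right)}\right) \left(-14 + 14\right) 38 \cdot 2 = \left(2 + 7 \left(-1\right)\right) \left(-14 + 14\right) 38 \cdot 2 = \left(2 - 7\right) 0 \cdot 38 \cdot 2 = \left(-5\right) 0 \cdot 38 \cdot 2 = 0 \cdot 38 \cdot 2 = 0 \cdot 2 = 0$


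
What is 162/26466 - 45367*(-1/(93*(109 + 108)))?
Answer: 28665532/12716913 ≈ 2.2541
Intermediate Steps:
162/26466 - 45367*(-1/(93*(109 + 108))) = 162*(1/26466) - 45367/((-93*217)) = 27/4411 - 45367/(-20181) = 27/4411 - 45367*(-1/20181) = 27/4411 + 6481/2883 = 28665532/12716913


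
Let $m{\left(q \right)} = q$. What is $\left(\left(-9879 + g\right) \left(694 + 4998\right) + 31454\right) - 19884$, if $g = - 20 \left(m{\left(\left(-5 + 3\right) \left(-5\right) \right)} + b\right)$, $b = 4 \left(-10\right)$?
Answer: $-52804498$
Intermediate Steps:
$b = -40$
$g = 600$ ($g = - 20 \left(\left(-5 + 3\right) \left(-5\right) - 40\right) = - 20 \left(\left(-2\right) \left(-5\right) - 40\right) = - 20 \left(10 - 40\right) = \left(-20\right) \left(-30\right) = 600$)
$\left(\left(-9879 + g\right) \left(694 + 4998\right) + 31454\right) - 19884 = \left(\left(-9879 + 600\right) \left(694 + 4998\right) + 31454\right) - 19884 = \left(\left(-9279\right) 5692 + 31454\right) - 19884 = \left(-52816068 + 31454\right) - 19884 = -52784614 - 19884 = -52804498$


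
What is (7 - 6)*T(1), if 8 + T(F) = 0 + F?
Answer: -7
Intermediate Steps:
T(F) = -8 + F (T(F) = -8 + (0 + F) = -8 + F)
(7 - 6)*T(1) = (7 - 6)*(-8 + 1) = 1*(-7) = -7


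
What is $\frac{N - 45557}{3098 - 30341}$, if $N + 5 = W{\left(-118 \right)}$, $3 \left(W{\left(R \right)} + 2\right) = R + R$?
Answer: $\frac{136928}{81729} \approx 1.6754$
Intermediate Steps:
$W{\left(R \right)} = -2 + \frac{2 R}{3}$ ($W{\left(R \right)} = -2 + \frac{R + R}{3} = -2 + \frac{2 R}{3}$)
$N = - \frac{257}{3}$ ($N = -5 + \left(-2 + \frac{2}{3} \left(-118\right)\right) = -5 - \frac{242}{3} = - \frac{257}{3} \approx -85.667$)
$\frac{N - 45557}{3098 - 30341} = \frac{- \frac{257}{3} - 45557}{3098 - 30341} = - \frac{136928}{3 \left(-27243\right)} = \left(- \frac{136928}{3}\right) \left(- \frac{1}{27243}\right) = \frac{136928}{81729}$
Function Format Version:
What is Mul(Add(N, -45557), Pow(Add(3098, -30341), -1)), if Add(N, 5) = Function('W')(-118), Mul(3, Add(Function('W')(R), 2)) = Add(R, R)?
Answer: Rational(136928, 81729) ≈ 1.6754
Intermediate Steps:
Function('W')(R) = Add(-2, Mul(Rational(2, 3), R)) (Function('W')(R) = Add(-2, Mul(Rational(1, 3), Add(R, R))) = Add(-2, Mul(Rational(1, 3), Mul(2, R))) = Add(-2, Mul(Rational(2, 3), R)))
N = Rational(-257, 3) (N = Add(-5, Add(-2, Mul(Rational(2, 3), -118))) = Add(-5, Add(-2, Rational(-236, 3))) = Add(-5, Rational(-242, 3)) = Rational(-257, 3) ≈ -85.667)
Mul(Add(N, -45557), Pow(Add(3098, -30341), -1)) = Mul(Add(Rational(-257, 3), -45557), Pow(Add(3098, -30341), -1)) = Mul(Rational(-136928, 3), Pow(-27243, -1)) = Mul(Rational(-136928, 3), Rational(-1, 27243)) = Rational(136928, 81729)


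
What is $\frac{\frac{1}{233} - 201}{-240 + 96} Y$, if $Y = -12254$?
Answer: $- \frac{35867458}{2097} \approx -17104.0$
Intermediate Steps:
$\frac{\frac{1}{233} - 201}{-240 + 96} Y = \frac{\frac{1}{233} - 201}{-240 + 96} \left(-12254\right) = \frac{\frac{1}{233} - 201}{-144} \left(-12254\right) = \left(- \frac{46832}{233}\right) \left(- \frac{1}{144}\right) \left(-12254\right) = \frac{2927}{2097} \left(-12254\right) = - \frac{35867458}{2097}$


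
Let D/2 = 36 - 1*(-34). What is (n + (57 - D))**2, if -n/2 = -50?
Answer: 289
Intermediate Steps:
D = 140 (D = 2*(36 - 1*(-34)) = 2*(36 + 34) = 2*70 = 140)
n = 100 (n = -2*(-50) = 100)
(n + (57 - D))**2 = (100 + (57 - 1*140))**2 = (100 + (57 - 140))**2 = (100 - 83)**2 = 17**2 = 289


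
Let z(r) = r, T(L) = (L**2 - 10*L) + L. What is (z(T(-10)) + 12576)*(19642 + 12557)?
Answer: 411052434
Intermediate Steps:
T(L) = L**2 - 9*L
(z(T(-10)) + 12576)*(19642 + 12557) = (-10*(-9 - 10) + 12576)*(19642 + 12557) = (-10*(-19) + 12576)*32199 = (190 + 12576)*32199 = 12766*32199 = 411052434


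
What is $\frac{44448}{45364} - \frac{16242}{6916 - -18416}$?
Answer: $\frac{16214777}{47881702} \approx 0.33864$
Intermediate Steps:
$\frac{44448}{45364} - \frac{16242}{6916 - -18416} = 44448 \cdot \frac{1}{45364} - \frac{16242}{6916 + 18416} = \frac{11112}{11341} - \frac{16242}{25332} = \frac{11112}{11341} - \frac{2707}{4222} = \frac{16214777}{47881702}$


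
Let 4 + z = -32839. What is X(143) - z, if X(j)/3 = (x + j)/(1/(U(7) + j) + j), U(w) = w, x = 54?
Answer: 704603843/21451 ≈ 32847.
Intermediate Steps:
z = -32843 (z = -4 - 32839 = -32843)
X(j) = 3*(54 + j)/(j + 1/(7 + j)) (X(j) = 3*((54 + j)/(1/(7 + j) + j)) = 3*((54 + j)/(j + 1/(7 + j))) = 3*(54 + j)/(j + 1/(7 + j)))
X(143) - z = 3*(378 + 143**2 + 61*143)/(1 + 143**2 + 7*143) - 1*(-32843) = 3*(378 + 20449 + 8723)/(1 + 20449 + 1001) + 32843 = 3*29550/21451 + 32843 = 3*(1/21451)*29550 + 32843 = 88650/21451 + 32843 = 704603843/21451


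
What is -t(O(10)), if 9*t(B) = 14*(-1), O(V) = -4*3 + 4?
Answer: 14/9 ≈ 1.5556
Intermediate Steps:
O(V) = -8 (O(V) = -12 + 4 = -8)
t(B) = -14/9 (t(B) = (14*(-1))/9 = (⅑)*(-14) = -14/9)
-t(O(10)) = -1*(-14/9) = 14/9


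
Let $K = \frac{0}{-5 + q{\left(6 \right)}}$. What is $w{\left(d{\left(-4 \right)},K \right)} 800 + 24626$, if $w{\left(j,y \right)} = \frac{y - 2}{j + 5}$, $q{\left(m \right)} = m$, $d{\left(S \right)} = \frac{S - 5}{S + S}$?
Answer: $\frac{1193874}{49} \approx 24365.0$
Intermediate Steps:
$d{\left(S \right)} = \frac{-5 + S}{2 S}$
$K = 0$ ($K = \frac{0}{-5 + 6} = \frac{0}{1} = 0 \cdot 1 = 0$)
$w{\left(j,y \right)} = \frac{-2 + y}{5 + j}$
$w{\left(d{\left(-4 \right)},K \right)} 800 + 24626 = \frac{-2 + 0}{5 + \frac{-5 - 4}{2 \left(-4\right)}} 800 + 24626 = \frac{1}{5 + \frac{1}{2} \left(- \frac{1}{4}\right) \left(-9\right)} \left(-2\right) 800 + 24626 = \frac{1}{5 + \frac{9}{8}} \left(-2\right) 800 + 24626 = \frac{1}{\frac{49}{8}} \left(-2\right) 800 + 24626 = \frac{8}{49} \left(-2\right) 800 + 24626 = \left(- \frac{16}{49}\right) 800 + 24626 = - \frac{12800}{49} + 24626 = \frac{1193874}{49}$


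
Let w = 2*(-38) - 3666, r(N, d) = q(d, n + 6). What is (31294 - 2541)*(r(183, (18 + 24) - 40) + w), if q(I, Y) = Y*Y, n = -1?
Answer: -106874901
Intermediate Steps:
q(I, Y) = Y²
r(N, d) = 25 (r(N, d) = (-1 + 6)² = 5² = 25)
w = -3742 (w = -76 - 3666 = -3742)
(31294 - 2541)*(r(183, (18 + 24) - 40) + w) = (31294 - 2541)*(25 - 3742) = 28753*(-3717) = -106874901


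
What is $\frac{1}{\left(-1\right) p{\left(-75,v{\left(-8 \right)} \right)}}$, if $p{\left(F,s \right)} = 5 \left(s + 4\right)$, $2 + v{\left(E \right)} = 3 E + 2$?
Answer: $\frac{1}{100} \approx 0.01$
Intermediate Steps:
$v{\left(E \right)} = 3 E$ ($v{\left(E \right)} = -2 + \left(3 E + 2\right) = -2 + \left(2 + 3 E\right) = 3 E$)
$p{\left(F,s \right)} = 20 + 5 s$ ($p{\left(F,s \right)} = 5 \left(4 + s\right) = 20 + 5 s$)
$\frac{1}{\left(-1\right) p{\left(-75,v{\left(-8 \right)} \right)}} = \frac{1}{\left(-1\right) \left(20 + 5 \cdot 3 \left(-8\right)\right)} = \frac{1}{\left(-1\right) \left(20 + 5 \left(-24\right)\right)} = \frac{1}{\left(-1\right) \left(20 - 120\right)} = \frac{1}{\left(-1\right) \left(-100\right)} = \frac{1}{100}$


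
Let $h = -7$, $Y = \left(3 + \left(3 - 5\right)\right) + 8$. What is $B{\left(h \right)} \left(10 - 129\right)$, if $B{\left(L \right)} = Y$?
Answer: $-1071$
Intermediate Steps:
$Y = 9$ ($Y = \left(3 + \left(3 - 5\right)\right) + 8 = \left(3 - 2\right) + 8 = 1 + 8 = 9$)
$B{\left(L \right)} = 9$
$B{\left(h \right)} \left(10 - 129\right) = 9 \left(10 - 129\right) = 9 \left(-119\right) = -1071$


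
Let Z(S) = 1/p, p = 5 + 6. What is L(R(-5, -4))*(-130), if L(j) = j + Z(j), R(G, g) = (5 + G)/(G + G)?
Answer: -130/11 ≈ -11.818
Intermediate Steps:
p = 11
Z(S) = 1/11
R(G, g) = (5 + G)/(2*G) (R(G, g) = (5 + G)/((2*G)) = (5 + G)*(1/(2*G)) = (5 + G)/(2*G))
L(j) = 1/11 + j (L(j) = j + 1/11 = 1/11 + j)
L(R(-5, -4))*(-130) = (1/11 + (1/2)*(5 - 5)/(-5))*(-130) = (1/11 + (1/2)*(-1/5)*0)*(-130) = (1/11 + 0)*(-130) = (1/11)*(-130) = -130/11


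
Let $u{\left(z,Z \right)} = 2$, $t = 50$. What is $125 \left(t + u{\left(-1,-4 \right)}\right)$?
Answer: $6500$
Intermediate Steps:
$125 \left(t + u{\left(-1,-4 \right)}\right) = 125 \left(50 + 2\right) = 125 \cdot 52 = 6500$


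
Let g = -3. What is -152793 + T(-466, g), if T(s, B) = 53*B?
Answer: -152952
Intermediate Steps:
-152793 + T(-466, g) = -152793 + 53*(-3) = -152793 - 159 = -152952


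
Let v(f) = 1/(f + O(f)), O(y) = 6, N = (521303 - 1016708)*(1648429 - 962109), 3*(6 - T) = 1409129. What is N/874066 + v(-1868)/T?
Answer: -446048338986934512501/1146671750268506 ≈ -3.8899e+5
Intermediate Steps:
T = -1409111/3 (T = 6 - 1/3*1409129 = 6 - 1409129/3 = -1409111/3 ≈ -4.6970e+5)
N = -340006359600 (N = -495405*686320 = -340006359600)
v(f) = 1/(6 + f) (v(f) = 1/(f + 6) = 1/(6 + f))
N/874066 + v(-1868)/T = -340006359600/874066 + 1/((6 - 1868)*(-1409111/3)) = -340006359600*1/874066 - 3/1409111/(-1862) = -170003179800/437033 - 1/1862*(-3/1409111) = -170003179800/437033 + 3/2623764682 = -446048338986934512501/1146671750268506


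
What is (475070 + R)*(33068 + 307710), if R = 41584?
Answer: 176064316812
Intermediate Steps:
(475070 + R)*(33068 + 307710) = (475070 + 41584)*(33068 + 307710) = 516654*340778 = 176064316812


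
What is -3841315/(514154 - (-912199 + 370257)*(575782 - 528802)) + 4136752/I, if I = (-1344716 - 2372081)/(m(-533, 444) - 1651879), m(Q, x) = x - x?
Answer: 173985201294493612224457/94633180027427258 ≈ 1.8385e+6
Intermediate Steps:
m(Q, x) = 0
I = 3716797/1651879 (I = (-1344716 - 2372081)/(0 - 1651879) = -3716797/(-1651879) = -3716797*(-1/1651879) = 3716797/1651879 ≈ 2.2500)
-3841315/(514154 - (-912199 + 370257)*(575782 - 528802)) + 4136752/I = -3841315/(514154 - (-912199 + 370257)*(575782 - 528802)) + 4136752/(3716797/1651879) = -3841315/(514154 - (-541942)*46980) + 4136752*(1651879/3716797) = -3841315/(514154 - 1*(-25460435160)) + 6833413757008/3716797 = -3841315/(514154 + 25460435160) + 6833413757008/3716797 = -3841315/25460949314 + 6833413757008/3716797 = 173985201294493612224457/94633180027427258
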